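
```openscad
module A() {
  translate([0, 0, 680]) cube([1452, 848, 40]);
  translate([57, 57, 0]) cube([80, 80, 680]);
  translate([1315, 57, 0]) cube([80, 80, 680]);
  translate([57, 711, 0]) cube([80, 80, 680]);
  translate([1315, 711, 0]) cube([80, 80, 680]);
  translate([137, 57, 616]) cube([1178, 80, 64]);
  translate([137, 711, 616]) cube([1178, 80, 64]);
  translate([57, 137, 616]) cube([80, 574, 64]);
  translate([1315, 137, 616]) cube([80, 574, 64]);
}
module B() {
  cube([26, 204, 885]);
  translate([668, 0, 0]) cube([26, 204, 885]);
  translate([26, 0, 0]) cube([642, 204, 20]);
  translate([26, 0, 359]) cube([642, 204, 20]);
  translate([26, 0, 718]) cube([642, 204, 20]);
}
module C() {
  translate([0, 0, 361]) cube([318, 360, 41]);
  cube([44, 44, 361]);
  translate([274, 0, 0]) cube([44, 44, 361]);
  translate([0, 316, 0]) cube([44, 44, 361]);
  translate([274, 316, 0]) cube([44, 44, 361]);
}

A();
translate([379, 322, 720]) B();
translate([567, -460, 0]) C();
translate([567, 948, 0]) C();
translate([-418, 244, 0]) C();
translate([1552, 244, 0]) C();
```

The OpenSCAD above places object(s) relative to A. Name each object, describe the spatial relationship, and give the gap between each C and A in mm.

A is a table. B is a bookshelf. C is a stool. The bookshelf is on top of the table, centred. Four stools sit around the table at the −y, +y, −x, +x sides. The gap between each stool and the table is 100 mm.

Each stool's nearest face is 100 mm from the table's bounding box.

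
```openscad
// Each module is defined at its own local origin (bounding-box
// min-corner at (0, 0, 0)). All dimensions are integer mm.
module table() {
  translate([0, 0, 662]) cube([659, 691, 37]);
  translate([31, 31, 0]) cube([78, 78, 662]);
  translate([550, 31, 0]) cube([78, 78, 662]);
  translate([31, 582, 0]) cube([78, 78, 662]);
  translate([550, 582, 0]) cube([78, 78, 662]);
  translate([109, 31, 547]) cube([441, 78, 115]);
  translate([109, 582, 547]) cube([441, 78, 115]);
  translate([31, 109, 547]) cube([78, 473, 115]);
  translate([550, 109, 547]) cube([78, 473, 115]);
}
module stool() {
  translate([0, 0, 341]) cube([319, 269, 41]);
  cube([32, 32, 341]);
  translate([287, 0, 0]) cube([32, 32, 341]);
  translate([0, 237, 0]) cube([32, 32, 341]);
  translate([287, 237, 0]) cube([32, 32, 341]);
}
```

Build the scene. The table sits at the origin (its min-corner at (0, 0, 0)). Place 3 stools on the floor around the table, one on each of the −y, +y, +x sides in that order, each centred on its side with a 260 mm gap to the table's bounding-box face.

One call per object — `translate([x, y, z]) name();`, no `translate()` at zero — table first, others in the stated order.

table();
translate([170, -529, 0]) stool();
translate([170, 951, 0]) stool();
translate([919, 211, 0]) stool();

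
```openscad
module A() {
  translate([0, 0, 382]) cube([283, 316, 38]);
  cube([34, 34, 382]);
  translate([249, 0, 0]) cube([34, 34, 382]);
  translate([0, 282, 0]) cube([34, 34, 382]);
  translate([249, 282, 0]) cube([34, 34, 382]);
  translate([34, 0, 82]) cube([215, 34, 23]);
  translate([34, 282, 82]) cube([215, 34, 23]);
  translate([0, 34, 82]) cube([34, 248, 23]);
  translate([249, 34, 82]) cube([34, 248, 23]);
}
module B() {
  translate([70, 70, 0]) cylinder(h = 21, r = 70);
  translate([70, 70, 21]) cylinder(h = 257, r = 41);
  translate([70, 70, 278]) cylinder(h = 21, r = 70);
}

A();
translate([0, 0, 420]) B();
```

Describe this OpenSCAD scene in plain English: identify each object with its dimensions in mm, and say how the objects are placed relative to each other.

A is a simple wooden stool: a rectangular seat 283 mm (x) by 316 mm (y), 38 mm thick, top face at z = 420 mm, on four square legs, each 34×34 mm in cross-section. The legs rest on z = 0, each flush with a corner of the seat. Four stretchers, 34 mm wide and 23 mm tall, connect adjacent legs with their undersides at z = 82 mm, each running between the inner faces of the legs it joins and aligned with the legs' outer faces on the other axis.

B is a spool: two coaxial disc flanges of radius 70 mm and thickness 21 mm, joined by a core cylinder of radius 41 mm and height 257 mm. The lower flange rests on z = 0 and the three cylinders share a vertical axis.

The spool is on top of the stool.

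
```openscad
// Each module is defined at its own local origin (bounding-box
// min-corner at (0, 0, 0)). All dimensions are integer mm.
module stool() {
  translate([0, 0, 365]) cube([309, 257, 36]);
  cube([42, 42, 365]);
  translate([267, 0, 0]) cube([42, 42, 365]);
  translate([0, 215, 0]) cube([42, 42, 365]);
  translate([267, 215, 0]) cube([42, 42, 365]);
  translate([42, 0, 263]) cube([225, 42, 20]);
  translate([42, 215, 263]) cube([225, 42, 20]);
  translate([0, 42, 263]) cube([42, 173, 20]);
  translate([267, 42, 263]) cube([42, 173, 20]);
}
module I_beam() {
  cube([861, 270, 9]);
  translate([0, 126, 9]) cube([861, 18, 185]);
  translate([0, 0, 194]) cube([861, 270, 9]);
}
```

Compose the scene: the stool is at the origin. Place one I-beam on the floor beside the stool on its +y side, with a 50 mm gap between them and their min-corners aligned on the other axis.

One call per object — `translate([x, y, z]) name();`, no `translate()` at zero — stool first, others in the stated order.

stool();
translate([0, 307, 0]) I_beam();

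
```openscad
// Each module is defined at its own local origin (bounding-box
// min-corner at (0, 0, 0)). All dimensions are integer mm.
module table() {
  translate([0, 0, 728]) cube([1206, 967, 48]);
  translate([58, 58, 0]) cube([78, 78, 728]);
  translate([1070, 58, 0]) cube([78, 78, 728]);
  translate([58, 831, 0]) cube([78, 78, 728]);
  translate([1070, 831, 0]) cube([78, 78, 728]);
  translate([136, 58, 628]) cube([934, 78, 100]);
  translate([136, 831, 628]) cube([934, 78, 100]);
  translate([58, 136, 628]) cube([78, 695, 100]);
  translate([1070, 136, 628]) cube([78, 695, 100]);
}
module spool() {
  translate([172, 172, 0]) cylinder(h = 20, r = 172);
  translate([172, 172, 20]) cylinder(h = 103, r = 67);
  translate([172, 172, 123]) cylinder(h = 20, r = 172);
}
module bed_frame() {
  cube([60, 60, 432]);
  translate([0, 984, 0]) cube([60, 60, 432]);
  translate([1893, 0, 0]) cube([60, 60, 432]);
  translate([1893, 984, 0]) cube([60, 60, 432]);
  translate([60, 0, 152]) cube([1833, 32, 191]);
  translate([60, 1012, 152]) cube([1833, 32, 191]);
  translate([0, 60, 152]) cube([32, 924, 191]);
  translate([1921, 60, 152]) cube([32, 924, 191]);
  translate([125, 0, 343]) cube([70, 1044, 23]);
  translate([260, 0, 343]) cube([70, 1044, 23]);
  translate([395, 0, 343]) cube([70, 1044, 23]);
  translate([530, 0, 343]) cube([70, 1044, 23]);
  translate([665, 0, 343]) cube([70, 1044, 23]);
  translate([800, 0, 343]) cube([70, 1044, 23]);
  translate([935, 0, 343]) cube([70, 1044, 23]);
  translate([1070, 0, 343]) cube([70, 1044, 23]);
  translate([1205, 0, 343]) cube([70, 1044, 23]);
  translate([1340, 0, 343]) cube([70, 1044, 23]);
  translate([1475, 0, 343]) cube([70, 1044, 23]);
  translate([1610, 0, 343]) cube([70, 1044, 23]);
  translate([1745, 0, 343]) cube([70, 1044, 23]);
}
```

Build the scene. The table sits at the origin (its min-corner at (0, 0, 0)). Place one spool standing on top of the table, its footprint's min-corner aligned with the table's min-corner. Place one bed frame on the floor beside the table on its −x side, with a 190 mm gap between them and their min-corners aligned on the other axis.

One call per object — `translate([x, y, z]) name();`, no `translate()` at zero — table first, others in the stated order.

table();
translate([0, 0, 776]) spool();
translate([-2143, 0, 0]) bed_frame();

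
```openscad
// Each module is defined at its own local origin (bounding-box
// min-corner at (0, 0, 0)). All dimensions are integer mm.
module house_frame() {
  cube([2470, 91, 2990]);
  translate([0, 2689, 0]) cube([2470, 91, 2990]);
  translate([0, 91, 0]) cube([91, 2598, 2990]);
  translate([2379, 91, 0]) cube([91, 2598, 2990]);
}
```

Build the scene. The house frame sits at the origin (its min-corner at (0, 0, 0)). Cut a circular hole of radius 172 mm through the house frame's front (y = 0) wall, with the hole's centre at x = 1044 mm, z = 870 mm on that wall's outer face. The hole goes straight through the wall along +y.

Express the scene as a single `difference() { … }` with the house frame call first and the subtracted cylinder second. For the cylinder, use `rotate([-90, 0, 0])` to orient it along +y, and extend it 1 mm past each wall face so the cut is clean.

difference() {
  house_frame();
  translate([1044, -1, 870]) rotate([-90, 0, 0]) cylinder(h = 93, r = 172);
}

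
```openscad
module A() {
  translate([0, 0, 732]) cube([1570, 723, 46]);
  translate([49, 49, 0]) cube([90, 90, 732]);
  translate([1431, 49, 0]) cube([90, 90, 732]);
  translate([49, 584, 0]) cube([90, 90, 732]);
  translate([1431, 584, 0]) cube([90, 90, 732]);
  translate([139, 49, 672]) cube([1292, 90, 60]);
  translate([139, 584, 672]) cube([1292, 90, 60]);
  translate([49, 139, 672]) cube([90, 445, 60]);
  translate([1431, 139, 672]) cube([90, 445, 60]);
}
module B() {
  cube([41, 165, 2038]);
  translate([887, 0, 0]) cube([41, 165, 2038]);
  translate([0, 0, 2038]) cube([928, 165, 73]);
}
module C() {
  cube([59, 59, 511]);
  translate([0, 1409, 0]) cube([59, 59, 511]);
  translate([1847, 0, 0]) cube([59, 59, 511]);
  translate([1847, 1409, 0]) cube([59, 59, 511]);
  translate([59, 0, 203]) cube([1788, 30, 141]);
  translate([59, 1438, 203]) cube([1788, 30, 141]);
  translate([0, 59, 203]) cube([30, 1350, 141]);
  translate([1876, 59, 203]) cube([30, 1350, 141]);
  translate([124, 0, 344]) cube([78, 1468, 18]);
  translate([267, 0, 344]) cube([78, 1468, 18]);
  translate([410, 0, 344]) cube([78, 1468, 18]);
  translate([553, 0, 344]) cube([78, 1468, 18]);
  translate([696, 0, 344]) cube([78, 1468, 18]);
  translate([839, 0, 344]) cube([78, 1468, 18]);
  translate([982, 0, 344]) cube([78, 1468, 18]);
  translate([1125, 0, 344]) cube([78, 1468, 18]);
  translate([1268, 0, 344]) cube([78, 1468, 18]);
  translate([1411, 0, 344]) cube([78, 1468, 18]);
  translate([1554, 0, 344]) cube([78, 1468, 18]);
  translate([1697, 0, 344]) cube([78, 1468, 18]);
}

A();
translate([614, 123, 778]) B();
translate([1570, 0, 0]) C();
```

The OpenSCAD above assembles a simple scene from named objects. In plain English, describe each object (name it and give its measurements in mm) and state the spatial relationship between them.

A is a table with a 1570×723 mm rectangular top, 46 mm thick, top surface at z = 778 mm, supported by four 90×90 mm square legs, each inset 49 mm from the nearest pair of top edges, running from the floor. Four apron rails, 90 mm thick and 60 mm tall, run between adjacent legs with their top edges flush with the underside of the top and their outer faces flush with the legs' outer faces.

B is a door frame. The clear opening is 846 mm wide and 2038 mm high. Two 41 mm wide jambs, 165 mm deep, stand either side of the opening from the floor to the top of the opening. A 73 mm thick head sits across the top of both jambs, spanning the full outside width of the frame.

C is a bed frame 1906 mm long (x) by 1468 mm wide (y). Four 59×59 mm corner posts, 511 mm tall, at the corners of the footprint. Four rails of 30 mm thickness and 141 mm height run between adjacent posts with their undersides at z = 203 mm, their outer faces flush with the outside of the frame (the two x-running rails run between the posts' inner faces; the two y-running rails run between the posts' inner faces). 12 slats, each 78 mm wide (x) and 18 mm thick, lie across the top of the two x-running rails, running the full 1468 mm width of the frame in y; the slats are evenly spaced along x between the inner faces of the end posts with equal gaps (rounded down to the nearest mm) at the −x end and between each pair — any rounding remainder accumulates at the +x end.

The door frame is on top of the table. The bed frame is against the table's +x side, with their −y faces flush.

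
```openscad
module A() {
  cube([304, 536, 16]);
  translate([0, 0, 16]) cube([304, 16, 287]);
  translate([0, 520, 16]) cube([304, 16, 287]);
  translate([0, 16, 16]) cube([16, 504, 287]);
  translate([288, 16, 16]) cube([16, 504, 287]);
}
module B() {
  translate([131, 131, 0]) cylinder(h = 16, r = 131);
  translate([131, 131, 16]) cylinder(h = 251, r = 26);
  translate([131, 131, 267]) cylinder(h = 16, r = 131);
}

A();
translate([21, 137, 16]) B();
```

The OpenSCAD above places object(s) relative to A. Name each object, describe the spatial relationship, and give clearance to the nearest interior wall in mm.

A is an open box. B is a spool. The spool sits inside the open box, centred. The clearance to the nearest interior wall is 5 mm.

Clearances: x = 5, y = 121; minimum 5 mm.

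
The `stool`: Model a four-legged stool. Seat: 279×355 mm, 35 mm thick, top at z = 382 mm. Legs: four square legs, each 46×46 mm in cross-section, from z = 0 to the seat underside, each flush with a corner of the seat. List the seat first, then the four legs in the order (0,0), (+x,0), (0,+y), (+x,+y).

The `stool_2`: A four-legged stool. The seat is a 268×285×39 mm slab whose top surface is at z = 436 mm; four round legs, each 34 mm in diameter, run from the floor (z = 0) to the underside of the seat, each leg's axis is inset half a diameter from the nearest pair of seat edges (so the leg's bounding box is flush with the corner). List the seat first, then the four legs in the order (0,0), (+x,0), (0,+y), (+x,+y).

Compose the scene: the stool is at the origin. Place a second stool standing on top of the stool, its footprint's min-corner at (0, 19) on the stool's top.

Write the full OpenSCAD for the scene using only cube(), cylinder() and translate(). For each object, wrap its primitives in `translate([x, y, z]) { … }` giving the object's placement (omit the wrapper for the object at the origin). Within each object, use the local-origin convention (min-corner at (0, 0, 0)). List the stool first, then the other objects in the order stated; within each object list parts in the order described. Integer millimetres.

translate([0, 0, 347]) cube([279, 355, 35]);
cube([46, 46, 347]);
translate([233, 0, 0]) cube([46, 46, 347]);
translate([0, 309, 0]) cube([46, 46, 347]);
translate([233, 309, 0]) cube([46, 46, 347]);
translate([0, 19, 382]) {
  translate([0, 0, 397]) cube([268, 285, 39]);
  translate([17, 17, 0]) cylinder(h = 397, r = 17);
  translate([251, 17, 0]) cylinder(h = 397, r = 17);
  translate([17, 268, 0]) cylinder(h = 397, r = 17);
  translate([251, 268, 0]) cylinder(h = 397, r = 17);
}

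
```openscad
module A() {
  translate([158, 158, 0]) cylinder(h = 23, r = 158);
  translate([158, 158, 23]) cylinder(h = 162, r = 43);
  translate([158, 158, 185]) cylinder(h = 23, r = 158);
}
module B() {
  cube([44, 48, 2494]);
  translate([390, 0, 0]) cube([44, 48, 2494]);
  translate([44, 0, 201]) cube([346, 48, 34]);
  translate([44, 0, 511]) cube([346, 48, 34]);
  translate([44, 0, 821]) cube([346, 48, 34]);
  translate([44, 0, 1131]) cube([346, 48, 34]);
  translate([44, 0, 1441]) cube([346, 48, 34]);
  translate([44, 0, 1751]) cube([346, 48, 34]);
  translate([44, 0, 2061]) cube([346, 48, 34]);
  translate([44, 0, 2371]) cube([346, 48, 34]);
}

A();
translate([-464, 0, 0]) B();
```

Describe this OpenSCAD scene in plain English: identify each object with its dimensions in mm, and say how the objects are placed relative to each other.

A is a spool: two coaxial disc flanges of radius 158 mm and thickness 23 mm, joined by a core cylinder of radius 43 mm and height 162 mm. The lower flange rests on z = 0 and the three cylinders share a vertical axis.

B is a wooden ladder with two side rails of 44×48 mm section and 2494 mm height, set 434 mm apart overall. Between them run 8 rectangular rungs (48 mm deep, 34 mm thick), front faces flush with the rails' −y face. The bottom of the first rung is 201 mm above the floor and each subsequent rung is 310 mm higher than the one below.

The ladder is on the floor beside the spool on its −x side.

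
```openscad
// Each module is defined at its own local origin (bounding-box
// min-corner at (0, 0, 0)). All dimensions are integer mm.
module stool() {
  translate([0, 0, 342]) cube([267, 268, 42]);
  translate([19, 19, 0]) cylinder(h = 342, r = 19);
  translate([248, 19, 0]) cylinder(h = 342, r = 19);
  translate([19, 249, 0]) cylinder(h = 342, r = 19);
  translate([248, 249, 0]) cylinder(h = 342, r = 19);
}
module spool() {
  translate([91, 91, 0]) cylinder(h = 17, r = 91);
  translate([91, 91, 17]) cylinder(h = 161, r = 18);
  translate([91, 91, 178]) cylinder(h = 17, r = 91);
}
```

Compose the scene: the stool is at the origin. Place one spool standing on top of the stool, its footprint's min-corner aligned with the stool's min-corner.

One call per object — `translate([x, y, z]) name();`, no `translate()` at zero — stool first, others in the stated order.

stool();
translate([0, 0, 384]) spool();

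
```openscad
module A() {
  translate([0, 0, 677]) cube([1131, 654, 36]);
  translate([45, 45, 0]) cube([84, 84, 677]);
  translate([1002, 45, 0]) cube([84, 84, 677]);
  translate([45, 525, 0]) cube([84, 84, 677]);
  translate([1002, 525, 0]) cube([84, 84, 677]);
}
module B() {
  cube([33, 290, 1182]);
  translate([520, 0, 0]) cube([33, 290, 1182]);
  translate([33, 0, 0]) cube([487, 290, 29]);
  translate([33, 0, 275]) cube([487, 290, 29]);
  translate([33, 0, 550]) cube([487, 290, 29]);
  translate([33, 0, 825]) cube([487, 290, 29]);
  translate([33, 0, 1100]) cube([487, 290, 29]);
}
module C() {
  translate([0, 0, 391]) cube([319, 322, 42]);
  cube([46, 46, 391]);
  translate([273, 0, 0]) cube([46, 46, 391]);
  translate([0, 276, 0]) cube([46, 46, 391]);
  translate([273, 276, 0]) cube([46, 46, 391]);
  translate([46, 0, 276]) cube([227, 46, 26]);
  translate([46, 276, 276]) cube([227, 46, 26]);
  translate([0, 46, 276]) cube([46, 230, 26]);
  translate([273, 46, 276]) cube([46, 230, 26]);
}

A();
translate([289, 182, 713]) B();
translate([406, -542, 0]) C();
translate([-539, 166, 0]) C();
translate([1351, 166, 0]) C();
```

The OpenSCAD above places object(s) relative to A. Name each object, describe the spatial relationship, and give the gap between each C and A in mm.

A is a table. B is a bookshelf. C is a stool. The bookshelf is on top of the table, centred. Three stools sit around the table at the −y, −x, +x sides. The gap between each stool and the table is 220 mm.

Each stool's nearest face is 220 mm from the table's bounding box.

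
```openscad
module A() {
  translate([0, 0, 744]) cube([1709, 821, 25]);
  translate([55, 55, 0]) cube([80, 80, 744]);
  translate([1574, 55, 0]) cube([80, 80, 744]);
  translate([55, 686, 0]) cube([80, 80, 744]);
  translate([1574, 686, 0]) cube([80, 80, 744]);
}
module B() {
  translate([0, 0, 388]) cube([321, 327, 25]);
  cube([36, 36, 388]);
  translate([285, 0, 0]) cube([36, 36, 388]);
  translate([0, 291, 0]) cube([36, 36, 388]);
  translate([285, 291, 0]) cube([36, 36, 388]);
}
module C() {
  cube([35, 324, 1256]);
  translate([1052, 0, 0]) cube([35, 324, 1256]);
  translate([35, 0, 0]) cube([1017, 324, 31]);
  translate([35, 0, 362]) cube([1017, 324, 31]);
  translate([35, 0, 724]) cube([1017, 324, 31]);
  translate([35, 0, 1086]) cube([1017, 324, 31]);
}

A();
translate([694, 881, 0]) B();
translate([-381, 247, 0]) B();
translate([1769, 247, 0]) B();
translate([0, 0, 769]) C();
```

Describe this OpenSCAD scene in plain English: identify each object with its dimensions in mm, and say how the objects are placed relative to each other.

A is a table with a 1709×821 mm rectangular top, 25 mm thick, top surface at z = 769 mm, supported by four 80×80 mm square legs, each inset 55 mm from the nearest pair of top edges, running from the floor.

B is a four-legged stool. The seat is a 321×327×25 mm slab whose top surface is at z = 413 mm; four square legs, each 36×36 mm in cross-section, run from the floor (z = 0) to the underside of the seat, each flush with a corner of the seat.

C is a bookshelf 1087 mm wide overall, 324 mm deep and 1256 mm tall. The two sides are 35 mm thick vertical panels. 4 horizontal shelves of 31 mm thickness span between the inner faces of the sides; the lowest shelf sits on the floor and shelves are stacked with a clear vertical gap of 331 mm between each pair.

Three stools sit around the table at the +y, −x, +x sides. The bookshelf is on top of the table.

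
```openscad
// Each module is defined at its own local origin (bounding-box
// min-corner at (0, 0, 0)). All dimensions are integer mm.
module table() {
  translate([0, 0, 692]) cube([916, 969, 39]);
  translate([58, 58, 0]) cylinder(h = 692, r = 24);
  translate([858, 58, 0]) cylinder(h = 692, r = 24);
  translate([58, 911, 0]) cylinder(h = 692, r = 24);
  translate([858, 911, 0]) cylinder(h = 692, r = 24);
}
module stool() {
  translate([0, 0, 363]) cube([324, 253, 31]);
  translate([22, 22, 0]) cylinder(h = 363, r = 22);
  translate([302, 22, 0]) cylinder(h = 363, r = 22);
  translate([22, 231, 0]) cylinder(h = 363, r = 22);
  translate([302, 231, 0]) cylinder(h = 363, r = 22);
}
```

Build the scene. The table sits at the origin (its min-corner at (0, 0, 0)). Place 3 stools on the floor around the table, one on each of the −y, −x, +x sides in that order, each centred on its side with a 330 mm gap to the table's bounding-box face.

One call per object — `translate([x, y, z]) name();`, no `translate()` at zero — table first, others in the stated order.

table();
translate([296, -583, 0]) stool();
translate([-654, 358, 0]) stool();
translate([1246, 358, 0]) stool();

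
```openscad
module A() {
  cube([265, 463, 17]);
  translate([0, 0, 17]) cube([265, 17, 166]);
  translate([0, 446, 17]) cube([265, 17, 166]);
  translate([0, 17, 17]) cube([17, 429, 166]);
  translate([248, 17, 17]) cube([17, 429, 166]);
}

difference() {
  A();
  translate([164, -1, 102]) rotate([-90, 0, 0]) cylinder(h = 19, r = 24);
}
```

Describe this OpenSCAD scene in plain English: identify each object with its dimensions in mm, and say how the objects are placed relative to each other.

A is an open-topped rectangular box: outside dimensions 265×463×183 mm, with a uniform wall and base thickness of 17 mm. The base is a full 265×463 slab on the floor; four walls sit on top of the base. The front and back walls (the −y and +y sides) span the full width; the two side walls fit between them.

The open box has a circular hole of radius 24 mm through its front wall, centred at (x = 164, z = 102).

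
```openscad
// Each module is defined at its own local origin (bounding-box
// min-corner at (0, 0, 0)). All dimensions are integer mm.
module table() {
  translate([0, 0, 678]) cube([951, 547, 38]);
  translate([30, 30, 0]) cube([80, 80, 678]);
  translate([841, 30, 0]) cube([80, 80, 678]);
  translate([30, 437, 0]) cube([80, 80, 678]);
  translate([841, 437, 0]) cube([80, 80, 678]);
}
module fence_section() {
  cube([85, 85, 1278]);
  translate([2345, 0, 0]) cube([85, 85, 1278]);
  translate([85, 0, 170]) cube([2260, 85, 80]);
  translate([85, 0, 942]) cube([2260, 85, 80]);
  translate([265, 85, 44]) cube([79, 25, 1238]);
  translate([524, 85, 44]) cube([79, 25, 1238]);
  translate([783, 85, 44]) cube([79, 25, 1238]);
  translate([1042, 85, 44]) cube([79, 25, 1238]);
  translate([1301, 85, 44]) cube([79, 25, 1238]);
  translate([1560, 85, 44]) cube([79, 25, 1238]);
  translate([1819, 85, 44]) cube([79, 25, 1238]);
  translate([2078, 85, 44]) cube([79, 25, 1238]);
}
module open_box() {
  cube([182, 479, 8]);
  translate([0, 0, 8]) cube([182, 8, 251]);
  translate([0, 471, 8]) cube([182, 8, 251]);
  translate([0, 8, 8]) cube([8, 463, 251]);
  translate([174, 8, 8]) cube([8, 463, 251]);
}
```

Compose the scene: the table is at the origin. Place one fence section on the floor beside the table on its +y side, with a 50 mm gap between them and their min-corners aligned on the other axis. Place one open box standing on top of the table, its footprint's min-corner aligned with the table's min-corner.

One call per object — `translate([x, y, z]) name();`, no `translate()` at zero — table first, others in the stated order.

table();
translate([0, 597, 0]) fence_section();
translate([0, 0, 716]) open_box();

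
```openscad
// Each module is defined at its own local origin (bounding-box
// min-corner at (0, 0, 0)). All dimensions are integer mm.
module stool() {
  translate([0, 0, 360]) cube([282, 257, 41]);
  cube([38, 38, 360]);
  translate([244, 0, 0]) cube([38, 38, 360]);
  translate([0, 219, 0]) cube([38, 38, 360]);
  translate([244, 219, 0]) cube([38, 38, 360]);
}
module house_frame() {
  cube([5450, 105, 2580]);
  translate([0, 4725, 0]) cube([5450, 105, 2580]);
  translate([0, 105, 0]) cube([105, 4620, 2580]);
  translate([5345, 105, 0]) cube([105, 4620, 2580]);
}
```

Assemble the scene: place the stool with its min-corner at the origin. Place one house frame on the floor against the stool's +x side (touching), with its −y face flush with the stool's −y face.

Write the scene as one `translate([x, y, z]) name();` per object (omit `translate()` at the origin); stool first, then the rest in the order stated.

stool();
translate([282, 0, 0]) house_frame();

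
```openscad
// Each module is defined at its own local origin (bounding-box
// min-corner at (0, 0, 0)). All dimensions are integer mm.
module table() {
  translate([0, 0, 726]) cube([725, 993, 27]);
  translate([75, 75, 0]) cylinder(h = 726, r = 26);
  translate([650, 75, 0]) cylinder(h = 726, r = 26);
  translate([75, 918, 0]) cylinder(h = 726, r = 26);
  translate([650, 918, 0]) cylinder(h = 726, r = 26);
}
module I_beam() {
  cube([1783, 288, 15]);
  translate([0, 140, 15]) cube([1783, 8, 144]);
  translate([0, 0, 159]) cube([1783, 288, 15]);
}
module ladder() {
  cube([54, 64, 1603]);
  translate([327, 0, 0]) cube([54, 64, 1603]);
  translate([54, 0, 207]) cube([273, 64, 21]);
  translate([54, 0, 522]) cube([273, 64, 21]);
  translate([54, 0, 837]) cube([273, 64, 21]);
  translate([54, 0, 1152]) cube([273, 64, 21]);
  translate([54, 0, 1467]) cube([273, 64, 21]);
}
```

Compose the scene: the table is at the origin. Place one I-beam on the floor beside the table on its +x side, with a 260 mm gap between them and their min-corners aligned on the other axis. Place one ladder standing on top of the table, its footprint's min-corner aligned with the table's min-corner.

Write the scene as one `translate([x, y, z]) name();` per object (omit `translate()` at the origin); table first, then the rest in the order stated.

table();
translate([985, 0, 0]) I_beam();
translate([0, 0, 753]) ladder();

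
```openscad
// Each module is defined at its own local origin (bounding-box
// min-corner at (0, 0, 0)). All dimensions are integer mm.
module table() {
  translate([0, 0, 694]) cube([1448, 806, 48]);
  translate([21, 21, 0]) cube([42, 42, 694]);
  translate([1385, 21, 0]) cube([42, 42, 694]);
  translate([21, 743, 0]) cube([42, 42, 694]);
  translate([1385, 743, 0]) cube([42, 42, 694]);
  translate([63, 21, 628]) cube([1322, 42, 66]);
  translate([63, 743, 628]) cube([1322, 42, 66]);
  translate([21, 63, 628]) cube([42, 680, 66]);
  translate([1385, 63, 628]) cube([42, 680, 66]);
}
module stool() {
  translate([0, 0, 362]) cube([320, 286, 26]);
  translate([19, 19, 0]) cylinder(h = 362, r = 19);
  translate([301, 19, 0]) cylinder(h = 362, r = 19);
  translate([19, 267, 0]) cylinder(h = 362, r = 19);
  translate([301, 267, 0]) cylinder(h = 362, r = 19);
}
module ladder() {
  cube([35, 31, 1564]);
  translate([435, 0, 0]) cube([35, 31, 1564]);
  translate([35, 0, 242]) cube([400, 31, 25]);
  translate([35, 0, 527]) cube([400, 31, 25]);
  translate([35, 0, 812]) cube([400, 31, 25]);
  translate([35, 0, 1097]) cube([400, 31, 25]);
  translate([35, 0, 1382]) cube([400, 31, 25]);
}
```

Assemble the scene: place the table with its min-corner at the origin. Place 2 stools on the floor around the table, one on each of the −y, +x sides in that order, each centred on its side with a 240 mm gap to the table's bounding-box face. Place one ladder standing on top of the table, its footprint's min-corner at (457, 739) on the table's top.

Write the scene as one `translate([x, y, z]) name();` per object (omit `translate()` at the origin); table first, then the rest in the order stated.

table();
translate([564, -526, 0]) stool();
translate([1688, 260, 0]) stool();
translate([457, 739, 742]) ladder();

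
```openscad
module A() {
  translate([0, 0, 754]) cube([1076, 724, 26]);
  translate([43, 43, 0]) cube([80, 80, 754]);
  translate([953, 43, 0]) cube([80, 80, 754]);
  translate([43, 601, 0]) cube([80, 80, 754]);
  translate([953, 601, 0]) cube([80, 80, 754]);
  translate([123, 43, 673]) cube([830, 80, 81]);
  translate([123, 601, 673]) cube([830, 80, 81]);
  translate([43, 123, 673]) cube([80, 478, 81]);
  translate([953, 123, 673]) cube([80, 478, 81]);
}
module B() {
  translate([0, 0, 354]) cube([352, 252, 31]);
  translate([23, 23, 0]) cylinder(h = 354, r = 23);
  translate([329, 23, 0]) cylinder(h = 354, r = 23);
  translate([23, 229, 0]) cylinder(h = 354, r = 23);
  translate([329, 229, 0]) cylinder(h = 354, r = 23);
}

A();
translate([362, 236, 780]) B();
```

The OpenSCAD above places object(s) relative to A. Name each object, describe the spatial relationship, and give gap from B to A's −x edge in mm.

The stool's min-x is at 362; the table's min-x is 0; gap = 362 mm.

A is a table. B is a stool. The stool is on top of the table, centred. The gap from the stool to the table's −x edge is 362 mm.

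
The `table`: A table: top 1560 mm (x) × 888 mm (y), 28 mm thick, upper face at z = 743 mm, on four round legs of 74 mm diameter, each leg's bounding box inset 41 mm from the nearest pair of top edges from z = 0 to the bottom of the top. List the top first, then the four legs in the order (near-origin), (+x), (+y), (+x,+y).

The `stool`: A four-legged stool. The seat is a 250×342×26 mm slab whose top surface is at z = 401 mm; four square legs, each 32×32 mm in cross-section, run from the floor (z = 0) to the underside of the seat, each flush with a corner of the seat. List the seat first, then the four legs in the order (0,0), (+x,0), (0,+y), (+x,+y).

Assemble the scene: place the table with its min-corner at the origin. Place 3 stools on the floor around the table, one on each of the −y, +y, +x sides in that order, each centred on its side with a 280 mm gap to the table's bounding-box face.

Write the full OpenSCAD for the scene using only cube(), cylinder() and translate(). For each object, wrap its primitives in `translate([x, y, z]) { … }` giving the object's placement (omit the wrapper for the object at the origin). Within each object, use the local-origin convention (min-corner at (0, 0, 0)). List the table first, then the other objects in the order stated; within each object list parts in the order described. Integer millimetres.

translate([0, 0, 715]) cube([1560, 888, 28]);
translate([78, 78, 0]) cylinder(h = 715, r = 37);
translate([1482, 78, 0]) cylinder(h = 715, r = 37);
translate([78, 810, 0]) cylinder(h = 715, r = 37);
translate([1482, 810, 0]) cylinder(h = 715, r = 37);
translate([655, -622, 0]) {
  translate([0, 0, 375]) cube([250, 342, 26]);
  cube([32, 32, 375]);
  translate([218, 0, 0]) cube([32, 32, 375]);
  translate([0, 310, 0]) cube([32, 32, 375]);
  translate([218, 310, 0]) cube([32, 32, 375]);
}
translate([655, 1168, 0]) {
  translate([0, 0, 375]) cube([250, 342, 26]);
  cube([32, 32, 375]);
  translate([218, 0, 0]) cube([32, 32, 375]);
  translate([0, 310, 0]) cube([32, 32, 375]);
  translate([218, 310, 0]) cube([32, 32, 375]);
}
translate([1840, 273, 0]) {
  translate([0, 0, 375]) cube([250, 342, 26]);
  cube([32, 32, 375]);
  translate([218, 0, 0]) cube([32, 32, 375]);
  translate([0, 310, 0]) cube([32, 32, 375]);
  translate([218, 310, 0]) cube([32, 32, 375]);
}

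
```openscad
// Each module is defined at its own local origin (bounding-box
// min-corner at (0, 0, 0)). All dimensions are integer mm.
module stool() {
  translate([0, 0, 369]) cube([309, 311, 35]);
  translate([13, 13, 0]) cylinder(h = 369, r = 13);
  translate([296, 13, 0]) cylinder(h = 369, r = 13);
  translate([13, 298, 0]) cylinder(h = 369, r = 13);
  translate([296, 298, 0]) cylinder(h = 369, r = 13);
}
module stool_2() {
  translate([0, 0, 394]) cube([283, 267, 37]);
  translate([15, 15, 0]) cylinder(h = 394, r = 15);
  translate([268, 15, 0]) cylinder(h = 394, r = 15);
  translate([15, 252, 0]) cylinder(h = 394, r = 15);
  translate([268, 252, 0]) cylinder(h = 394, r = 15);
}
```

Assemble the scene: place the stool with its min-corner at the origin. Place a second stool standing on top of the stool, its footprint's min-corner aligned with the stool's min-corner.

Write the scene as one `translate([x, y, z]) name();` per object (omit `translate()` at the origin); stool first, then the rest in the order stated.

stool();
translate([0, 0, 404]) stool_2();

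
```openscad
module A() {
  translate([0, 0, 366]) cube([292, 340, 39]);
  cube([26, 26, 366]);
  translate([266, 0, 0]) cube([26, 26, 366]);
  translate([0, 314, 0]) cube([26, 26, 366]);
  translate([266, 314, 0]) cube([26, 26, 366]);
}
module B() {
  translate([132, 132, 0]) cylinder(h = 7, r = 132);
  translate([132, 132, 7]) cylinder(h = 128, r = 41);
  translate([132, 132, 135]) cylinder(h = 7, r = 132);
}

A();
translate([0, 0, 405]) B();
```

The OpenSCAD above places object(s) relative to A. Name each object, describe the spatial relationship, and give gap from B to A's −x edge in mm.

The spool's min-x is at 0; the stool's min-x is 0; gap = 0 mm.

A is a stool. B is a spool. The spool is on top of the stool. The gap from the spool to the stool's −x edge is 0 mm.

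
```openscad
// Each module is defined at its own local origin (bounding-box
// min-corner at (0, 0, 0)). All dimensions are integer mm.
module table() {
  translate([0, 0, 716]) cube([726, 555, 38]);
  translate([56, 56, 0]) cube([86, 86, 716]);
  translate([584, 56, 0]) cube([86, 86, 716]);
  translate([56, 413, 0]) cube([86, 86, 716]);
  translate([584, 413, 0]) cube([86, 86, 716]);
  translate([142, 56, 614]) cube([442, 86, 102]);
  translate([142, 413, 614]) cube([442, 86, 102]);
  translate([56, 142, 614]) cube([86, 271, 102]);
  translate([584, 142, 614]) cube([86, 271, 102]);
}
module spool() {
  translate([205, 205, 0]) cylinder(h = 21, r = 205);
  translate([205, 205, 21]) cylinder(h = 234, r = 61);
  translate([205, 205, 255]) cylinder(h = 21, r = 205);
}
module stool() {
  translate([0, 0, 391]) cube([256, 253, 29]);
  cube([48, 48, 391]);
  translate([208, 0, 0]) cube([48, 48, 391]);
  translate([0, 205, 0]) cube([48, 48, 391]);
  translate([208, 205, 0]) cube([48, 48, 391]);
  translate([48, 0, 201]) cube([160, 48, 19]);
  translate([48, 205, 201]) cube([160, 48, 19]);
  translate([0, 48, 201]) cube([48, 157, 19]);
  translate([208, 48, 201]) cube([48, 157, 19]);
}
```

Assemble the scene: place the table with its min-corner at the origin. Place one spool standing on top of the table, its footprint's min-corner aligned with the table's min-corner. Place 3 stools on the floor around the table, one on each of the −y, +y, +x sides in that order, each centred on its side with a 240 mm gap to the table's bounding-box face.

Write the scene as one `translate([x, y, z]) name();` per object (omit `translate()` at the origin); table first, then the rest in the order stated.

table();
translate([0, 0, 754]) spool();
translate([235, -493, 0]) stool();
translate([235, 795, 0]) stool();
translate([966, 151, 0]) stool();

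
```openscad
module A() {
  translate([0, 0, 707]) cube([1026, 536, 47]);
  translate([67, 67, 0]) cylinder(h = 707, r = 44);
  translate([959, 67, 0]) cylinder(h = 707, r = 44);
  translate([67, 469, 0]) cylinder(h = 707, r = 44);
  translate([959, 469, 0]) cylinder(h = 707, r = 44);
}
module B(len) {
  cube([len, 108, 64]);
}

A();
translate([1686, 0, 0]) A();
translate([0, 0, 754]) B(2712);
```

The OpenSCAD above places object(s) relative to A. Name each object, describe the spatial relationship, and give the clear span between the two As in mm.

Second table starts at x = 1686; first ends at x = 1026; clear span = 1686 − 1026 = 660 mm.

A is a table. B is a beam. A beam spans the tops of two tables. The clear span between the two tables is 660 mm.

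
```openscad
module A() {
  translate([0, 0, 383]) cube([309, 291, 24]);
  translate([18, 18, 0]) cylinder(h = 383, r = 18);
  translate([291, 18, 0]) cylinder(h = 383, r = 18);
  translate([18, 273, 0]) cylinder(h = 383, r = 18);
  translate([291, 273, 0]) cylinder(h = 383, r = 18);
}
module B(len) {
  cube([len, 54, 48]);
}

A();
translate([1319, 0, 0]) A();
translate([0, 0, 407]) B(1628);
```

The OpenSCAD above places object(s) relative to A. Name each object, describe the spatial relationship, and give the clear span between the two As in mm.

A is a stool. B is a beam. A beam spans the tops of two stools. The clear span between the two stools is 1010 mm.

Second stool starts at x = 1319; first ends at x = 309; clear span = 1319 − 309 = 1010 mm.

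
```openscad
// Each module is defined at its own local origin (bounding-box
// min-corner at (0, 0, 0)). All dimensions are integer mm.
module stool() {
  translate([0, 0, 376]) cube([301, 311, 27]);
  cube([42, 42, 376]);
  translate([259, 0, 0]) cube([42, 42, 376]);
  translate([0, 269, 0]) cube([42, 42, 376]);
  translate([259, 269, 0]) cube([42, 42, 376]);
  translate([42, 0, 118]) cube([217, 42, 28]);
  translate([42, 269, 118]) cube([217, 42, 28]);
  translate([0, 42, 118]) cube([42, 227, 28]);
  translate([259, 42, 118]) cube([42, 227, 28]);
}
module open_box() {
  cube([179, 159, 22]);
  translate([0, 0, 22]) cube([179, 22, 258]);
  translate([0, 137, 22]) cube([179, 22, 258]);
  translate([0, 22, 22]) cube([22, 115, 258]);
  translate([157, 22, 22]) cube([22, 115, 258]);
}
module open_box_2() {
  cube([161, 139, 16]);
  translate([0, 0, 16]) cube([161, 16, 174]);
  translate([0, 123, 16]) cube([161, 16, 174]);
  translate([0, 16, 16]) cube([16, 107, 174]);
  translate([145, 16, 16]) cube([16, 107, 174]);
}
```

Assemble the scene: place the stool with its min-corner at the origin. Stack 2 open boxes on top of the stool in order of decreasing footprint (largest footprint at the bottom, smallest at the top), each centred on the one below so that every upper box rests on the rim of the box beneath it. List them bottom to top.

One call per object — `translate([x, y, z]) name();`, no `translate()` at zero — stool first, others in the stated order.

stool();
translate([61, 76, 403]) open_box();
translate([70, 86, 683]) open_box_2();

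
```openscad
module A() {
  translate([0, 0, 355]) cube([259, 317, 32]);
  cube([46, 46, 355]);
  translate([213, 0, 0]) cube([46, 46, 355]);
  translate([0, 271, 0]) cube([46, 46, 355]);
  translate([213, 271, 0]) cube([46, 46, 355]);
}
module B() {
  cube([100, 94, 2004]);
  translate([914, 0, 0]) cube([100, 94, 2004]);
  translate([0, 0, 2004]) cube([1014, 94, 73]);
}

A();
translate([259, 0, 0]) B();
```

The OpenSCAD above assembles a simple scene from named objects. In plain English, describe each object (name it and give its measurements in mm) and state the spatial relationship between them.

A is a simple wooden stool: a rectangular seat 259 mm (x) by 317 mm (y), 32 mm thick, top face at z = 387 mm, on four square legs, each 46×46 mm in cross-section. The legs rest on z = 0, each flush with a corner of the seat.

B is a rectangular door frame: two vertical jambs of 100×94 mm section, 2004 mm tall, with a clear opening 814 mm wide between their inner faces. A header 73 mm tall and 94 mm deep lies on top of the jambs and spans the full outside width.

The door frame is against the stool's +x side, with their −y faces flush.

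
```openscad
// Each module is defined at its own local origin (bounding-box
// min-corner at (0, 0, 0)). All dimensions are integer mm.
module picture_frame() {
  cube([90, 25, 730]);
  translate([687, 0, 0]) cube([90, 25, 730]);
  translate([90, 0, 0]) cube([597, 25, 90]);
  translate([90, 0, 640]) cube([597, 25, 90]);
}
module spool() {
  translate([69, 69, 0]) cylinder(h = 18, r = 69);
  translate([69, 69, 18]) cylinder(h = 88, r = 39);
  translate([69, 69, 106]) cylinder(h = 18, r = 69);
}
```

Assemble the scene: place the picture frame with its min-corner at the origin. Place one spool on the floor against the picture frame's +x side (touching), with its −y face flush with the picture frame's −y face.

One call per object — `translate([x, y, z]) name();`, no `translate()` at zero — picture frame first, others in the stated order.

picture_frame();
translate([777, 0, 0]) spool();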